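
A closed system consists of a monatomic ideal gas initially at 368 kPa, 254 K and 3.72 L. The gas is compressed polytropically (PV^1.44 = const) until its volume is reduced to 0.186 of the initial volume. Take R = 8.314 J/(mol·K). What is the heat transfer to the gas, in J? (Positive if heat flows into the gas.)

n = P₁V₁/(RT₁) = 368×3.72/(8.314×254) = 0.648 mol.
Polytropic n=1.44: T₂ = T₁(V₁/V₂)^(n−1) = 254×(5.38)^0.44 = 532 K; P₂ = P₁(V₁/V₂)^n = 4150 kPa.
W = (P₁V₁−P₂V₂)/(n−1) = (368×3.72−4150×0.692)/0.44 = -3410 J.
ΔU = nCvΔT = 0.648×12.5×(532−254) = 2250 J.
Q = ΔU + W = -1160 J.

-1160 J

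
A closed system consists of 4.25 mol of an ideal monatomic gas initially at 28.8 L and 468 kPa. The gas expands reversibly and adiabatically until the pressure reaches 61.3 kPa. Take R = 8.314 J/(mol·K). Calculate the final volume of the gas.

T₁ = P₁V₁/(nR) = 468×28.8/(4.25×8.314) = 381 K.
Adiabatic: T₂/T₁ = (P₂/P₁)^((γ−1)/γ) ⇒ T₂ = 381×(0.131)^0.400 = 169 K; V₂ = 97.5 L.

97.5 L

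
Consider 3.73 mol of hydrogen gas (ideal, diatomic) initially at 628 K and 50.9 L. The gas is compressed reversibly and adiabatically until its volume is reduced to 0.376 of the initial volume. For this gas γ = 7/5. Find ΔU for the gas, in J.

23300 J

P₁ = nRT₁/V₁ = 3.73×8.314×628/50.9 = 383 kPa.
Adiabatic: TV^(γ−1) = const ⇒ T₂ = 628×(2.66)^0.400 = 929 K; PV^γ = const ⇒ P₂ = 1500 kPa.
For an ideal gas ΔU = nCvΔT with Cv = (5/2)R = 20.8 J/(mol·K).
ΔU = 3.73×20.8×(929−628) = 23300 J.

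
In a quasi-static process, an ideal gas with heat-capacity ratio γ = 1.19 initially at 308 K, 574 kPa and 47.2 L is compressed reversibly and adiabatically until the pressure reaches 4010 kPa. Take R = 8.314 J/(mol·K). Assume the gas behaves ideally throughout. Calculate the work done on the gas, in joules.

n = P₁V₁/(RT₁) = 574×47.2/(8.314×308) = 10.6 mol.
Adiabatic: T₂/T₁ = (P₂/P₁)^((γ−1)/γ) ⇒ T₂ = 308×(6.99)^0.160 = 420 K; V₂ = 9.22 L.
ΔU = nCvΔT = 10.6×43.8×(420−308) = 51900 J.
Q = 0 for an adiabatic process, so W = −ΔU = -51900 J.
Work done on the gas = −W_by = 51900 J.

51900 J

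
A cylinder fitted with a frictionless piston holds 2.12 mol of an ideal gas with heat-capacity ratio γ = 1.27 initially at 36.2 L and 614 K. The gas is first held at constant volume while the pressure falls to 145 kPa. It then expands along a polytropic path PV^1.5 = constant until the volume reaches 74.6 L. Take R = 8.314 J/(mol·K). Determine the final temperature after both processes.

207 K

P₁ = nRT₁/V₁ = 2.12×8.314×614/36.2 = 299 kPa.
Step 1 — Isochoric: V stays 36.2 L; P/T = const ⇒ T₂ = 298 K, P₂ = 145 kPa.
W = 0 (no volume change).
ΔU = nCvΔT = 2.12×30.8×(298−614) = -20600 J.
Q = ΔU = -20600 J.
State after step 1: P = 145 kPa, V = 36.2 L, T = 298 K.
Step 2 — Polytropic n=1.5: T₂ = T₁(V₁/V₂)^(n−1) = 298×(0.485)^0.50 = 207 K; P₂ = P₁(V₁/V₂)^n = 49.0 kPa.
W = (P₁V₁−P₂V₂)/(n−1) = (145×36.2−49.0×74.6)/0.50 = 3190 J.
ΔU = nCvΔT = 2.12×30.8×(207−298) = -5900 J.
Q = ΔU + W = -2710 J.
Net over both steps: W = 3190 J, Q = -23400 J, ΔU = -26500 J.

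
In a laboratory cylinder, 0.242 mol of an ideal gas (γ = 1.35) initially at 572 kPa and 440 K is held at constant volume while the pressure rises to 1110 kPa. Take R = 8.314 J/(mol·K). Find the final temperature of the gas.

854 K

V₁ = nRT₁/P₁ = 0.242×8.314×440/572 = 1.55 L.
Isochoric: V stays 1.55 L; P/T = const ⇒ T₂ = 854 K, P₂ = 1110 kPa.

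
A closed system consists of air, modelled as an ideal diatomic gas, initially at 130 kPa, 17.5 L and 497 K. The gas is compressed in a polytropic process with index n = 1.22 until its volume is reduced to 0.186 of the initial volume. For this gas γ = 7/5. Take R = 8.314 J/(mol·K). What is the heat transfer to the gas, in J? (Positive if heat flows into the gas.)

n = P₁V₁/(RT₁) = 130×17.5/(8.314×497) = 0.551 mol.
Polytropic n=1.22: T₂ = T₁(V₁/V₂)^(n−1) = 497×(5.38)^0.22 = 720 K; P₂ = P₁(V₁/V₂)^n = 1010 kPa.
W = (P₁V₁−P₂V₂)/(n−1) = (130×17.5−1010×3.25)/0.22 = -4630 J.
ΔU = nCvΔT = 0.551×20.8×(720−497) = 2550 J.
Q = ΔU + W = -2080 J.

-2080 J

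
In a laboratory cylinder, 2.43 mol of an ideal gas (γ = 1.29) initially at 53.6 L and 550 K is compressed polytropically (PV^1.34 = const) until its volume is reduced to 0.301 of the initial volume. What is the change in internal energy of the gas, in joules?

P₁ = nRT₁/V₁ = 2.43×8.314×550/53.6 = 207 kPa.
Polytropic n=1.34: T₂ = T₁(V₁/V₂)^(n−1) = 550×(3.32)^0.34 = 827 K; P₂ = P₁(V₁/V₂)^n = 1040 kPa.
For an ideal gas ΔU = nCvΔT with Cv = R/(γ−1) = 28.7 J/(mol·K).
ΔU = 2.43×28.7×(827−550) = 19300 J.

19300 J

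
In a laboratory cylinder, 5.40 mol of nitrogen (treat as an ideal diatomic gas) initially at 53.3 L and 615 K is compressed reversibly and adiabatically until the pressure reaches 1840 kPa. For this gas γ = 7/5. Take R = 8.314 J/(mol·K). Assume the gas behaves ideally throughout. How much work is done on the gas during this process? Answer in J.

30100 J

P₁ = nRT₁/V₁ = 5.40×8.314×615/53.3 = 518 kPa.
Adiabatic: T₂/T₁ = (P₂/P₁)^((γ−1)/γ) ⇒ T₂ = 615×(3.55)^0.286 = 883 K; V₂ = 21.6 L.
ΔU = nCvΔT = 5.40×20.8×(883−615) = 30100 J.
Q = 0 for an adiabatic process, so W = −ΔU = -30100 J.
Work done on the gas = −W_by = 30100 J.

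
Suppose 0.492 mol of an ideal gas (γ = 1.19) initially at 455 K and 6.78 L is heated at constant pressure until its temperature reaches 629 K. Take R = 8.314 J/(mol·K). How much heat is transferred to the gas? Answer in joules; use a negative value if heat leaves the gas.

P₁ = nRT₁/V₁ = 0.492×8.314×455/6.78 = 275 kPa.
Isobaric: P stays 275 kPa; V/T = const ⇒ T₂ = 629 K, V₂ = 9.37 L.
W = PΔV = 275×(9.37−6.78) kPa·L = 712 J.
ΔU = nCvΔT = 0.492×43.8×(629−455) = 3750 J.
Q = ΔU + W = nCpΔT = 4460 J.

4460 J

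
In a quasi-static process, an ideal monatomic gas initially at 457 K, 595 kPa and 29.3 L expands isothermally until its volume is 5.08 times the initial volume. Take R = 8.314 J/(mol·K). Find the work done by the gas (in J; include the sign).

n = P₁V₁/(RT₁) = 595×29.3/(8.314×457) = 4.59 mol.
Isothermal: T stays 457 K; PV = const ⇒ V₂ = 149 L, P₂ = 117 kPa.
W = nRT ln(V₂/V₁) = 4.59×8.314×457×ln(5.08) = 28300 J.

28300 J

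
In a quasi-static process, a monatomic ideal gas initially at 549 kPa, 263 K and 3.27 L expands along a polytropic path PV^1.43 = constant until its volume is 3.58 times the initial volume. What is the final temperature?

Polytropic n=1.43: T₂ = T₁(V₁/V₂)^(n−1) = 263×(0.279)^0.43 = 152 K; P₂ = P₁(V₁/V₂)^n = 88.6 kPa.

152 K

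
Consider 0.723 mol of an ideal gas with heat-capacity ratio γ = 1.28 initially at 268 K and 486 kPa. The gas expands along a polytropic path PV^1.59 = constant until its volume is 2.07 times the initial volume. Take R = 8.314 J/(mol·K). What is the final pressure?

153 kPa

V₁ = nRT₁/P₁ = 0.723×8.314×268/486 = 3.31 L.
Polytropic n=1.59: T₂ = T₁(V₁/V₂)^(n−1) = 268×(0.483)^0.59 = 174 K; P₂ = P₁(V₁/V₂)^n = 153 kPa.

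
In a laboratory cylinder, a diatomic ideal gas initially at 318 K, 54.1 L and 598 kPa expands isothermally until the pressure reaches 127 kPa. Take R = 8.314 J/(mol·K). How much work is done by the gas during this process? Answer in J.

50100 J

n = P₁V₁/(RT₁) = 598×54.1/(8.314×318) = 12.2 mol.
Isothermal: T stays 318 K; PV = const ⇒ V₂ = 255 L, P₂ = 127 kPa.
W = nRT ln(V₂/V₁) = 12.2×8.314×318×ln(4.71) = 50100 J.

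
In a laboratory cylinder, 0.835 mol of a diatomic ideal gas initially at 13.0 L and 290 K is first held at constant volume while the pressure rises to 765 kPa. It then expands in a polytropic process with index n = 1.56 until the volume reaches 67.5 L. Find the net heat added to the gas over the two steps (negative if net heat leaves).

15500 J

P₁ = nRT₁/V₁ = 0.835×8.314×290/13.0 = 155 kPa.
Step 1 — Isochoric: V stays 13.0 L; P/T = const ⇒ T₂ = 1430 K, P₂ = 765 kPa.
W = 0 (no volume change).
ΔU = nCvΔT = 0.835×20.8×(1430−290) = 19800 J.
Q = ΔU = 19800 J.
State after step 1: P = 765 kPa, V = 13.0 L, T = 1430 K.
Step 2 — Polytropic n=1.56: T₂ = T₁(V₁/V₂)^(n−1) = 1430×(0.193)^0.56 = 570 K; P₂ = P₁(V₁/V₂)^n = 58.6 kPa.
W = (P₁V₁−P₂V₂)/(n−1) = (765×13.0−58.6×67.5)/0.56 = 10700 J.
ΔU = nCvΔT = 0.835×20.8×(570−1430) = -15000 J.
Q = ΔU + W = -4280 J.
Net over both steps: W = 10700 J, Q = 15500 J, ΔU = 4850 J.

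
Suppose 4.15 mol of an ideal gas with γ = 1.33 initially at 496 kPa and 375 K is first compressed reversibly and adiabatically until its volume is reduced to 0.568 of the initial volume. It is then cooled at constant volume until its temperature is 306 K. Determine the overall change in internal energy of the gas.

-7210 J

V₁ = nRT₁/P₁ = 4.15×8.314×375/496 = 26.1 L.
Step 1 — Adiabatic: TV^(γ−1) = const ⇒ T₂ = 375×(1.76)^0.330 = 452 K; PV^γ = const ⇒ P₂ = 1050 kPa.
ΔU = nCvΔT = 4.15×25.2×(452−375) = 8050 J.
Q = 0 for an adiabatic process, so W = −ΔU = -8050 J.
State after step 1: P = 1050 kPa, V = 14.8 L, T = 452 K.
Step 2 — Isochoric: V stays 14.8 L; P/T = const ⇒ T₂ = 306 K, P₂ = 713 kPa.
W = 0 (no volume change).
ΔU = nCvΔT = 4.15×25.2×(306−452) = -15300 J.
Q = ΔU = -15300 J.
Net over both steps: W = -8050 J, Q = -15300 J, ΔU = -7210 J.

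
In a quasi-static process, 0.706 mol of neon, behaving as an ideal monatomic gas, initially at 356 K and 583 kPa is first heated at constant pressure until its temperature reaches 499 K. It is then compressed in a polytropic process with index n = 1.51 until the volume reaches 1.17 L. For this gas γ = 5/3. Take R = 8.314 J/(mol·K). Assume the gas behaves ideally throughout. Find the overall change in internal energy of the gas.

V₁ = nRT₁/P₁ = 0.706×8.314×356/583 = 3.58 L.
Step 1 — Isobaric: P stays 583 kPa; V/T = const ⇒ T₂ = 499 K, V₂ = 5.02 L.
W = PΔV = 583×(5.02−3.58) kPa·L = 839 J.
ΔU = nCvΔT = 0.706×12.5×(499−356) = 1260 J.
Q = ΔU + W = nCpΔT = 2100 J.
State after step 1: P = 583 kPa, V = 5.02 L, T = 499 K.
Step 2 — Polytropic n=1.51: T₂ = T₁(V₁/V₂)^(n−1) = 499×(4.29)^0.51 = 1050 K; P₂ = P₁(V₁/V₂)^n = 5260 kPa.
W = (P₁V₁−P₂V₂)/(n−1) = (583×5.02−5260×1.17)/0.51 = -6330 J.
ΔU = nCvΔT = 0.706×12.5×(1050−499) = 4840 J.
Q = ΔU + W = -1490 J.
Net over both steps: W = -5490 J, Q = 610 J, ΔU = 6100 J.

6100 J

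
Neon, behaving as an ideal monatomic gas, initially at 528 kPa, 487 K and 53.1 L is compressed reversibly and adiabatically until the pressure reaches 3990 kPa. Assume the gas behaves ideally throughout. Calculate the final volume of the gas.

15.8 L

Adiabatic: T₂/T₁ = (P₂/P₁)^((γ−1)/γ) ⇒ T₂ = 487×(7.56)^0.400 = 1090 K; V₂ = 15.8 L.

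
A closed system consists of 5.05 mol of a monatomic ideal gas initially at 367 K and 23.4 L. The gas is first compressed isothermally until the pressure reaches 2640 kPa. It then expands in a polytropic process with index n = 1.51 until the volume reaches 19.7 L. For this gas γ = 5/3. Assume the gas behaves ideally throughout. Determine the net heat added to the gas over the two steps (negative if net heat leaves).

-18100 J

P₁ = nRT₁/V₁ = 5.05×8.314×367/23.4 = 658 kPa.
Step 1 — Isothermal: T stays 367 K; PV = const ⇒ V₂ = 5.84 L, P₂ = 2640 kPa.
ΔU = 0 (ideal gas, T constant).
W = nRT ln(V₂/V₁) = 5.05×8.314×367×ln(0.249) = -21400 J.
Q = ΔU + W = -21400 J.
State after step 1: P = 2640 kPa, V = 5.84 L, T = 367 K.
Step 2 — Polytropic n=1.51: T₂ = T₁(V₁/V₂)^(n−1) = 367×(0.296)^0.51 = 197 K; P₂ = P₁(V₁/V₂)^n = 421 kPa.
W = (P₁V₁−P₂V₂)/(n−1) = (2640×5.84−421×19.7)/0.51 = 14000 J.
ΔU = nCvΔT = 5.05×12.5×(197−367) = -10700 J.
Q = ΔU + W = 3280 J.
Net over both steps: W = -7430 J, Q = -18100 J, ΔU = -10700 J.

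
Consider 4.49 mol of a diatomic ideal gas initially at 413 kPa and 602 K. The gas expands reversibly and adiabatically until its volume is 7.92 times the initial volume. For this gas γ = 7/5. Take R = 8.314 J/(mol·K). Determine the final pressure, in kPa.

V₁ = nRT₁/P₁ = 4.49×8.314×602/413 = 54.4 L.
Adiabatic: TV^(γ−1) = const ⇒ T₂ = 602×(0.126)^0.400 = 263 K; PV^γ = const ⇒ P₂ = 22.8 kPa.

22.8 kPa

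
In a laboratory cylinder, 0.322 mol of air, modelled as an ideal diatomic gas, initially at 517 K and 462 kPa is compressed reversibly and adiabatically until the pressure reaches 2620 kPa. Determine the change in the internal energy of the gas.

V₁ = nRT₁/P₁ = 0.322×8.314×517/462 = 3.00 L.
Adiabatic: T₂/T₁ = (P₂/P₁)^((γ−1)/γ) ⇒ T₂ = 517×(5.67)^0.286 = 849 K; V₂ = 0.867 L.
For an ideal gas ΔU = nCvΔT with Cv = (5/2)R = 20.8 J/(mol·K).
ΔU = 0.322×20.8×(849−517) = 2220 J.

2220 J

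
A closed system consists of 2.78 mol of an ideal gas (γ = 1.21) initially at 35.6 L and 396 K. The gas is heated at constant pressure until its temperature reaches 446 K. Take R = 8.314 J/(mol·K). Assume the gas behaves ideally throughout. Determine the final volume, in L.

40.1 L

P₁ = nRT₁/V₁ = 2.78×8.314×396/35.6 = 257 kPa.
Isobaric: P stays 257 kPa; V/T = const ⇒ T₂ = 446 K, V₂ = 40.1 L.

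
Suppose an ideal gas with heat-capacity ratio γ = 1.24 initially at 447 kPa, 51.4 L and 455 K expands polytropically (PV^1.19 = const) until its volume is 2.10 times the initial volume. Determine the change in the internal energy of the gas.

-12600 J

n = P₁V₁/(RT₁) = 447×51.4/(8.314×455) = 6.07 mol.
Polytropic n=1.19: T₂ = T₁(V₁/V₂)^(n−1) = 455×(0.476)^0.19 = 395 K; P₂ = P₁(V₁/V₂)^n = 185 kPa.
For an ideal gas ΔU = nCvΔT with Cv = R/(γ−1) = 34.6 J/(mol·K).
ΔU = 6.07×34.6×(395−455) = -12600 J.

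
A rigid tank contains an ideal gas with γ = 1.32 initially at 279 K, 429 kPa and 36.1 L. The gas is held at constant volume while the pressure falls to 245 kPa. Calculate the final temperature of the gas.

Isochoric: V stays 36.1 L; P/T = const ⇒ T₂ = 159 K, P₂ = 245 kPa.

159 K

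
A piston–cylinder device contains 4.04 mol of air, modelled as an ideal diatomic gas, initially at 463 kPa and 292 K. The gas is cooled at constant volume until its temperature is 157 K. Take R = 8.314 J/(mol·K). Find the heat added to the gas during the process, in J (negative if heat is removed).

V₁ = nRT₁/P₁ = 4.04×8.314×292/463 = 21.2 L.
Isochoric: V stays 21.2 L; P/T = const ⇒ T₂ = 157 K, P₂ = 249 kPa.
W = 0 (no volume change).
ΔU = nCvΔT = 4.04×20.8×(157−292) = -11300 J.
Q = ΔU = -11300 J.

-11300 J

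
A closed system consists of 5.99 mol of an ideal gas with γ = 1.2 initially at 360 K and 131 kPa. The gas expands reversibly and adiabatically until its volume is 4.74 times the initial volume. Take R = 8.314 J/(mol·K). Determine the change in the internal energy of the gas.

V₁ = nRT₁/P₁ = 5.99×8.314×360/131 = 137 L.
Adiabatic: TV^(γ−1) = const ⇒ T₂ = 360×(0.211)^0.200 = 264 K; PV^γ = const ⇒ P₂ = 20.2 kPa.
For an ideal gas ΔU = nCvΔT with Cv = R/(γ−1) = 41.6 J/(mol·K).
ΔU = 5.99×41.6×(264−360) = -24000 J.

-24000 J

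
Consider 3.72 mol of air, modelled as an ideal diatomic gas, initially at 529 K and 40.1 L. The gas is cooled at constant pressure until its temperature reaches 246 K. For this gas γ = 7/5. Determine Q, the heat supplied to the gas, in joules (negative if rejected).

P₁ = nRT₁/V₁ = 3.72×8.314×529/40.1 = 408 kPa.
Isobaric: P stays 408 kPa; V/T = const ⇒ T₂ = 246 K, V₂ = 18.6 L.
W = PΔV = 408×(18.6−40.1) kPa·L = -8750 J.
ΔU = nCvΔT = 3.72×20.8×(246−529) = -21900 J.
Q = ΔU + W = nCpΔT = -30600 J.

-30600 J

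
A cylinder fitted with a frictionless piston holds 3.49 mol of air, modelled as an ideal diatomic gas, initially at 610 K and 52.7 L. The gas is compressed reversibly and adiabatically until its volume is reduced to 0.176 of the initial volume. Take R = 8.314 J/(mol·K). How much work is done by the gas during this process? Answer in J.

-44400 J

P₁ = nRT₁/V₁ = 3.49×8.314×610/52.7 = 336 kPa.
Adiabatic: TV^(γ−1) = const ⇒ T₂ = 610×(5.68)^0.400 = 1220 K; PV^γ = const ⇒ P₂ = 3820 kPa.
ΔU = nCvΔT = 3.49×20.8×(1220−610) = 44400 J.
Q = 0 for an adiabatic process, so W = −ΔU = -44400 J.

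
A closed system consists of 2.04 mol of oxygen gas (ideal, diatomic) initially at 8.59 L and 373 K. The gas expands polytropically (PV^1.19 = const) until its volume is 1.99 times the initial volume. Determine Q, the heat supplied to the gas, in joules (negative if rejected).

P₁ = nRT₁/V₁ = 2.04×8.314×373/8.59 = 736 kPa.
Polytropic n=1.19: T₂ = T₁(V₁/V₂)^(n−1) = 373×(0.503)^0.19 = 327 K; P₂ = P₁(V₁/V₂)^n = 325 kPa.
W = (P₁V₁−P₂V₂)/(n−1) = (736×8.59−325×17.1)/0.19 = 4080 J.
ΔU = nCvΔT = 2.04×20.8×(327−373) = -1940 J.
Q = ΔU + W = 2140 J.

2140 J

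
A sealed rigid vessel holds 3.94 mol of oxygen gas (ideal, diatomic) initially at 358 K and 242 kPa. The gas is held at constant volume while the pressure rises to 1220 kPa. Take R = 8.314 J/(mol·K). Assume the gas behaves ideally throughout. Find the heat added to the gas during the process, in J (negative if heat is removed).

V₁ = nRT₁/P₁ = 3.94×8.314×358/242 = 48.5 L.
Isochoric: V stays 48.5 L; P/T = const ⇒ T₂ = 1800 K, P₂ = 1220 kPa.
W = 0 (no volume change).
ΔU = nCvΔT = 3.94×20.8×(1800−358) = 118000 J.
Q = ΔU = 118000 J.

118000 J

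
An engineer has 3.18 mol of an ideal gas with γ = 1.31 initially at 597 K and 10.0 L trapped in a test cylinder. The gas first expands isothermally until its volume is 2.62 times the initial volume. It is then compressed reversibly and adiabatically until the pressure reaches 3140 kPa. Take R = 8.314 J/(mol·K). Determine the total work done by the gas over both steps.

-9140 J

P₁ = nRT₁/V₁ = 3.18×8.314×597/10.0 = 1580 kPa.
Step 1 — Isothermal: T stays 597 K; PV = const ⇒ V₂ = 26.2 L, P₂ = 602 kPa.
ΔU = 0 (ideal gas, T constant).
W = nRT ln(V₂/V₁) = 3.18×8.314×597×ln(2.62) = 15200 J.
Q = ΔU + W = 15200 J.
State after step 1: P = 602 kPa, V = 26.2 L, T = 597 K.
Step 2 — Adiabatic: T₂/T₁ = (P₂/P₁)^((γ−1)/γ) ⇒ T₂ = 597×(5.21)^0.237 = 882 K; V₂ = 7.43 L.
ΔU = nCvΔT = 3.18×26.8×(882−597) = 24300 J.
Q = 0 for an adiabatic process, so W = −ΔU = -24300 J.
Net over both steps: W = -9140 J, Q = 15200 J, ΔU = 24300 J.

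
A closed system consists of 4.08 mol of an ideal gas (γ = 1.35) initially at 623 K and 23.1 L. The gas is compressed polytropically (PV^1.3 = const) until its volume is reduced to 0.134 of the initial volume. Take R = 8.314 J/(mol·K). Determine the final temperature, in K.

P₁ = nRT₁/V₁ = 4.08×8.314×623/23.1 = 915 kPa.
Polytropic n=1.3: T₂ = T₁(V₁/V₂)^(n−1) = 623×(7.46)^0.30 = 1140 K; P₂ = P₁(V₁/V₂)^n = 12500 kPa.

1140 K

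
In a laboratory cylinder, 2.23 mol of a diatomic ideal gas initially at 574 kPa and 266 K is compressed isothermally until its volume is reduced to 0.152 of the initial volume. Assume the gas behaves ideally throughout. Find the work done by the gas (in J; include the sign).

V₁ = nRT₁/P₁ = 2.23×8.314×266/574 = 8.59 L.
Isothermal: T stays 266 K; PV = const ⇒ V₂ = 1.31 L, P₂ = 3780 kPa.
W = nRT ln(V₂/V₁) = 2.23×8.314×266×ln(0.152) = -9290 J.

-9290 J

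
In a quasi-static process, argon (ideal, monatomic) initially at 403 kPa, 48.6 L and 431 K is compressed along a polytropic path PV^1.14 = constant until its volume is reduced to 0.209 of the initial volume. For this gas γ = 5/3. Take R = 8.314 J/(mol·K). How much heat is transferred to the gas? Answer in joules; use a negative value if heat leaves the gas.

-27100 J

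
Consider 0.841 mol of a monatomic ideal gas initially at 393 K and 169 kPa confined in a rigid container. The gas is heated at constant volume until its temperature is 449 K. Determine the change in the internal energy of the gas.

587 J

V₁ = nRT₁/P₁ = 0.841×8.314×393/169 = 16.3 L.
Isochoric: V stays 16.3 L; P/T = const ⇒ T₂ = 449 K, P₂ = 193 kPa.
For an ideal gas ΔU = nCvΔT with Cv = (3/2)R = 12.5 J/(mol·K).
ΔU = 0.841×12.5×(449−393) = 587 J.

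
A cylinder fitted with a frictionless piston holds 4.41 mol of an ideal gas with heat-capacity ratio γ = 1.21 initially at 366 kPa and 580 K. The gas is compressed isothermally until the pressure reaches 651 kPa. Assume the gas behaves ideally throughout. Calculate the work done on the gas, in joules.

V₁ = nRT₁/P₁ = 4.41×8.314×580/366 = 58.1 L.
Isothermal: T stays 580 K; PV = const ⇒ V₂ = 32.7 L, P₂ = 651 kPa.
W = nRT ln(V₂/V₁) = 4.41×8.314×580×ln(0.562) = -12200 J.
Work done on the gas = −W_by = 12200 J.

12200 J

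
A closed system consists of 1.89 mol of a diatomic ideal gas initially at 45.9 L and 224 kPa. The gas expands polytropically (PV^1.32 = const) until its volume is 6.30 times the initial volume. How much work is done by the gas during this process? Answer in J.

T₁ = P₁V₁/(nR) = 224×45.9/(1.89×8.314) = 654 K.
Polytropic n=1.32: T₂ = T₁(V₁/V₂)^(n−1) = 654×(0.159)^0.32 = 363 K; P₂ = P₁(V₁/V₂)^n = 19.7 kPa.
W = (P₁V₁−P₂V₂)/(n−1) = (224×45.9−19.7×289)/0.32 = 14300 J.

14300 J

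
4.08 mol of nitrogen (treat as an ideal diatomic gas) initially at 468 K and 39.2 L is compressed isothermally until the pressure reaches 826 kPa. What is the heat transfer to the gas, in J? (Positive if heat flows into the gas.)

-11300 J

P₁ = nRT₁/V₁ = 4.08×8.314×468/39.2 = 405 kPa.
Isothermal: T stays 468 K; PV = const ⇒ V₂ = 19.2 L, P₂ = 826 kPa.
ΔU = 0 (ideal gas, T constant).
W = nRT ln(V₂/V₁) = 4.08×8.314×468×ln(0.490) = -11300 J.
Q = ΔU + W = -11300 J.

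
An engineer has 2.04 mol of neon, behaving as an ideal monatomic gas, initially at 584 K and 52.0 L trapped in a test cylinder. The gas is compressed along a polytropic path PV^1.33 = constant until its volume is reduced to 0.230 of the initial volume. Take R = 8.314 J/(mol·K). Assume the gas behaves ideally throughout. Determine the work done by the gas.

P₁ = nRT₁/V₁ = 2.04×8.314×584/52.0 = 190 kPa.
Polytropic n=1.33: T₂ = T₁(V₁/V₂)^(n−1) = 584×(4.35)^0.33 = 949 K; P₂ = P₁(V₁/V₂)^n = 1350 kPa.
W = (P₁V₁−P₂V₂)/(n−1) = (190×52.0−1350×12.0)/0.33 = -18700 J.

-18700 J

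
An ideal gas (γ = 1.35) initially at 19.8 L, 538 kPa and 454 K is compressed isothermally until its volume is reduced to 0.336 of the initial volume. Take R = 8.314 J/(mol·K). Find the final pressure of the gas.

1600 kPa

Isothermal: T stays 454 K; PV = const ⇒ V₂ = 6.65 L, P₂ = 1600 kPa.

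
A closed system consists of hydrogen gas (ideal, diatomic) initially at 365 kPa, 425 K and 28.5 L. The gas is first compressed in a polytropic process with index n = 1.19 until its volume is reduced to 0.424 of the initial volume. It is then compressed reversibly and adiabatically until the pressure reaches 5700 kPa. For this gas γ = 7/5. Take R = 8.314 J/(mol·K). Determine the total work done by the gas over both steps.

n = P₁V₁/(RT₁) = 365×28.5/(8.314×425) = 2.94 mol.
Step 1 — Polytropic n=1.19: T₂ = T₁(V₁/V₂)^(n−1) = 425×(2.36)^0.19 = 500 K; P₂ = P₁(V₁/V₂)^n = 1010 kPa.
W = (P₁V₁−P₂V₂)/(n−1) = (365×28.5−1010×12.1)/0.19 = -9690 J.
ΔU = nCvΔT = 2.94×20.8×(500−425) = 4600 J.
Q = ΔU + W = -5090 J.
State after step 1: P = 1010 kPa, V = 12.1 L, T = 500 K.
Step 2 — Adiabatic: T₂/T₁ = (P₂/P₁)^((γ−1)/γ) ⇒ T₂ = 500×(5.63)^0.286 = 819 K; V₂ = 3.52 L.
ΔU = nCvΔT = 2.94×20.8×(819−500) = 19500 J.
Q = 0 for an adiabatic process, so W = −ΔU = -19500 J.
Net over both steps: W = -29200 J, Q = -5090 J, ΔU = 24100 J.

-29200 J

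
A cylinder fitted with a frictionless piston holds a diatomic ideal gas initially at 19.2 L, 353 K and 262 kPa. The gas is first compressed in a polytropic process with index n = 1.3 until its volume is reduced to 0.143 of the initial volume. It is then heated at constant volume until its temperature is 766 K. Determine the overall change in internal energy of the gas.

14700 J

n = P₁V₁/(RT₁) = 262×19.2/(8.314×353) = 1.71 mol.
Step 1 — Polytropic n=1.3: T₂ = T₁(V₁/V₂)^(n−1) = 353×(6.99)^0.30 = 633 K; P₂ = P₁(V₁/V₂)^n = 3280 kPa.
W = (P₁V₁−P₂V₂)/(n−1) = (262×19.2−3280×2.75)/0.30 = -13300 J.
ΔU = nCvΔT = 1.71×20.8×(633−353) = 9960 J.
Q = ΔU + W = -3320 J.
State after step 1: P = 3280 kPa, V = 2.75 L, T = 633 K.
Step 2 — Isochoric: V stays 2.75 L; P/T = const ⇒ T₂ = 766 K, P₂ = 3980 kPa.
W = 0 (no volume change).
ΔU = nCvΔT = 1.71×20.8×(766−633) = 4750 J.
Q = ΔU = 4750 J.
Net over both steps: W = -13300 J, Q = 1430 J, ΔU = 14700 J.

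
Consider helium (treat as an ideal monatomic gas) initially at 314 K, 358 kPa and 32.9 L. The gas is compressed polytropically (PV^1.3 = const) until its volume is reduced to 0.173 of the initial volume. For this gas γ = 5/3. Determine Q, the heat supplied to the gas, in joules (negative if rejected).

n = P₁V₁/(RT₁) = 358×32.9/(8.314×314) = 4.51 mol.
Polytropic n=1.3: T₂ = T₁(V₁/V₂)^(n−1) = 314×(5.78)^0.30 = 532 K; P₂ = P₁(V₁/V₂)^n = 3500 kPa.
W = (P₁V₁−P₂V₂)/(n−1) = (358×32.9−3500×5.69)/0.30 = -27200 J.
ΔU = nCvΔT = 4.51×12.5×(532−314) = 12200 J.
Q = ΔU + W = -15000 J.

-15000 J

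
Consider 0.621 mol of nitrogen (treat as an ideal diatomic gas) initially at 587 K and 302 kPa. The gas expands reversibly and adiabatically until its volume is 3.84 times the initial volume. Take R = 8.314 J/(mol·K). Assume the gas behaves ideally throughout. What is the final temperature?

343 K

V₁ = nRT₁/P₁ = 0.621×8.314×587/302 = 10.0 L.
Adiabatic: TV^(γ−1) = const ⇒ T₂ = 587×(0.260)^0.400 = 343 K; PV^γ = const ⇒ P₂ = 45.9 kPa.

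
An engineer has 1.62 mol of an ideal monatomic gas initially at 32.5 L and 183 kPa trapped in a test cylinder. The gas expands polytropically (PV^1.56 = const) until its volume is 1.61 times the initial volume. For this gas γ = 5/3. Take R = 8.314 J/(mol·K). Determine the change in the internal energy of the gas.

-2090 J

T₁ = P₁V₁/(nR) = 183×32.5/(1.62×8.314) = 442 K.
Polytropic n=1.56: T₂ = T₁(V₁/V₂)^(n−1) = 442×(0.621)^0.56 = 338 K; P₂ = P₁(V₁/V₂)^n = 87.1 kPa.
For an ideal gas ΔU = nCvΔT with Cv = (3/2)R = 12.5 J/(mol·K).
ΔU = 1.62×12.5×(338−442) = -2090 J.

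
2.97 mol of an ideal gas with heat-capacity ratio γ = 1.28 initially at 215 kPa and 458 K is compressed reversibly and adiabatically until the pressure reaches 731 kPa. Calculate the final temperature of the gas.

V₁ = nRT₁/P₁ = 2.97×8.314×458/215 = 52.6 L.
Adiabatic: T₂/T₁ = (P₂/P₁)^((γ−1)/γ) ⇒ T₂ = 458×(3.40)^0.219 = 599 K; V₂ = 20.2 L.

599 K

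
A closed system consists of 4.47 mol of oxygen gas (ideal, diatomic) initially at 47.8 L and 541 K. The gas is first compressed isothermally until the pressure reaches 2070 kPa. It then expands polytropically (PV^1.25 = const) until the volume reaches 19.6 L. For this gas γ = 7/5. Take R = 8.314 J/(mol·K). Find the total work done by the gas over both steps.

P₁ = nRT₁/V₁ = 4.47×8.314×541/47.8 = 421 kPa.
Step 1 — Isothermal: T stays 541 K; PV = const ⇒ V₂ = 9.71 L, P₂ = 2070 kPa.
ΔU = 0 (ideal gas, T constant).
W = nRT ln(V₂/V₁) = 4.47×8.314×541×ln(0.203) = -32000 J.
Q = ΔU + W = -32000 J.
State after step 1: P = 2070 kPa, V = 9.71 L, T = 541 K.
Step 2 — Polytropic n=1.25: T₂ = T₁(V₁/V₂)^(n−1) = 541×(0.496)^0.25 = 454 K; P₂ = P₁(V₁/V₂)^n = 861 kPa.
W = (P₁V₁−P₂V₂)/(n−1) = (2070×9.71−861×19.6)/0.25 = 12900 J.
ΔU = nCvΔT = 4.47×20.8×(454−541) = -8090 J.
Q = ΔU + W = 4850 J.
Net over both steps: W = -19100 J, Q = -27200 J, ΔU = -8090 J.

-19100 J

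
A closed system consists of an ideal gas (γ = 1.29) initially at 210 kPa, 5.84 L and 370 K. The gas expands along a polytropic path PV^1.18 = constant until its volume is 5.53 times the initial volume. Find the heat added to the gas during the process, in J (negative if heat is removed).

685 J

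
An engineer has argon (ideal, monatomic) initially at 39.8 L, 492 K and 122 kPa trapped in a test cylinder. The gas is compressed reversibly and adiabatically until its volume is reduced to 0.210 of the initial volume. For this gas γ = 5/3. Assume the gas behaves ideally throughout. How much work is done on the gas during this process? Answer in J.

n = P₁V₁/(RT₁) = 122×39.8/(8.314×492) = 1.19 mol.
Adiabatic: TV^(γ−1) = const ⇒ T₂ = 492×(4.76)^0.667 = 1390 K; PV^γ = const ⇒ P₂ = 1640 kPa.
ΔU = nCvΔT = 1.19×12.5×(1390−492) = 13300 J.
Q = 0 for an adiabatic process, so W = −ΔU = -13300 J.
Work done on the gas = −W_by = 13300 J.

13300 J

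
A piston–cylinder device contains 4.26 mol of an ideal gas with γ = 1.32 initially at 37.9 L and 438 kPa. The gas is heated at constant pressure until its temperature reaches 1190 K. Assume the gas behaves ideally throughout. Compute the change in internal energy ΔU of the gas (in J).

T₁ = P₁V₁/(nR) = 438×37.9/(4.26×8.314) = 469 K.
Isobaric: P stays 438 kPa; V/T = const ⇒ T₂ = 1190 K, V₂ = 96.2 L.
For an ideal gas ΔU = nCvΔT with Cv = R/(γ−1) = 26.0 J/(mol·K).
ΔU = 4.26×26.0×(1190−469) = 79800 J.

79800 J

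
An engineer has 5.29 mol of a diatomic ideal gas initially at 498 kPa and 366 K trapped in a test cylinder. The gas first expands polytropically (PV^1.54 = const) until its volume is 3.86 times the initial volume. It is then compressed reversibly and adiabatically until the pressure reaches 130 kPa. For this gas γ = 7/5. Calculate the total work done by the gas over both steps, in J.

V₁ = nRT₁/P₁ = 5.29×8.314×366/498 = 32.3 L.
Step 1 — Polytropic n=1.54: T₂ = T₁(V₁/V₂)^(n−1) = 366×(0.259)^0.54 = 176 K; P₂ = P₁(V₁/V₂)^n = 62.2 kPa.
W = (P₁V₁−P₂V₂)/(n−1) = (498×32.3−62.2×125)/0.54 = 15400 J.
ΔU = nCvΔT = 5.29×20.8×(176−366) = -20800 J.
Q = ΔU + W = -5400 J.
State after step 1: P = 62.2 kPa, V = 125 L, T = 176 K.
Step 2 — Adiabatic: T₂/T₁ = (P₂/P₁)^((γ−1)/γ) ⇒ T₂ = 176×(2.09)^0.286 = 218 K; V₂ = 73.7 L.
ΔU = nCvΔT = 5.29×20.8×(218−176) = 4550 J.
Q = 0 for an adiabatic process, so W = −ΔU = -4550 J.
Net over both steps: W = 10900 J, Q = -5400 J, ΔU = -16300 J.

10900 J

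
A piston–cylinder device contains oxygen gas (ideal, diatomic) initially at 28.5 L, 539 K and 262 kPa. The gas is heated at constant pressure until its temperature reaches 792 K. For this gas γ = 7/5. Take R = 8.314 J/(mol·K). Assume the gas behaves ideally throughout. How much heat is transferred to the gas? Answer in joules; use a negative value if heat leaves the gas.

12300 J

n = P₁V₁/(RT₁) = 262×28.5/(8.314×539) = 1.67 mol.
Isobaric: P stays 262 kPa; V/T = const ⇒ T₂ = 792 K, V₂ = 41.9 L.
W = PΔV = 262×(41.9−28.5) kPa·L = 3500 J.
ΔU = nCvΔT = 1.67×20.8×(792−539) = 8760 J.
Q = ΔU + W = nCpΔT = 12300 J.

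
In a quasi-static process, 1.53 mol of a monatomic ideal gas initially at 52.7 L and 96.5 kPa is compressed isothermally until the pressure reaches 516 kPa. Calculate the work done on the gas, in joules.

8530 J

T₁ = P₁V₁/(nR) = 96.5×52.7/(1.53×8.314) = 400 K.
Isothermal: T stays 400 K; PV = const ⇒ V₂ = 9.86 L, P₂ = 516 kPa.
W = nRT ln(V₂/V₁) = 1.53×8.314×400×ln(0.187) = -8530 J.
Work done on the gas = −W_by = 8530 J.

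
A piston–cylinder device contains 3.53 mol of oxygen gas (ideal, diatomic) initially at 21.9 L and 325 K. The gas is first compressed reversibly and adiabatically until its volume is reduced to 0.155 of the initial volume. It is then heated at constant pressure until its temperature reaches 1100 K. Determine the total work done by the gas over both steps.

-14200 J

P₁ = nRT₁/V₁ = 3.53×8.314×325/21.9 = 436 kPa.
Step 1 — Adiabatic: TV^(γ−1) = const ⇒ T₂ = 325×(6.45)^0.400 = 685 K; PV^γ = const ⇒ P₂ = 5920 kPa.
ΔU = nCvΔT = 3.53×20.8×(685−325) = 26400 J.
Q = 0 for an adiabatic process, so W = −ΔU = -26400 J.
State after step 1: P = 5920 kPa, V = 3.39 L, T = 685 K.
Step 2 — Isobaric: P stays 5920 kPa; V/T = const ⇒ T₂ = 1100 K, V₂ = 5.45 L.
W = PΔV = 5920×(5.45−3.39) kPa·L = 12200 J.
ΔU = nCvΔT = 3.53×20.8×(1100−685) = 30400 J.
Q = ΔU + W = nCpΔT = 42600 J.
Net over both steps: W = -14200 J, Q = 42600 J, ΔU = 56900 J.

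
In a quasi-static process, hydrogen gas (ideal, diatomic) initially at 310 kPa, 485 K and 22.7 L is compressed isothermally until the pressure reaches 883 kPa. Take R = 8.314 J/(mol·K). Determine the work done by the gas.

-7370 J

n = P₁V₁/(RT₁) = 310×22.7/(8.314×485) = 1.75 mol.
Isothermal: T stays 485 K; PV = const ⇒ V₂ = 7.97 L, P₂ = 883 kPa.
W = nRT ln(V₂/V₁) = 1.75×8.314×485×ln(0.351) = -7370 J.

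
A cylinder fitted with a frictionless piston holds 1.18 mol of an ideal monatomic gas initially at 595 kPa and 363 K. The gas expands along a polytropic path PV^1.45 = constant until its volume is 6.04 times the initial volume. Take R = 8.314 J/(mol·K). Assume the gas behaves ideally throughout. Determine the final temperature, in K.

162 K

V₁ = nRT₁/P₁ = 1.18×8.314×363/595 = 5.99 L.
Polytropic n=1.45: T₂ = T₁(V₁/V₂)^(n−1) = 363×(0.166)^0.45 = 162 K; P₂ = P₁(V₁/V₂)^n = 43.9 kPa.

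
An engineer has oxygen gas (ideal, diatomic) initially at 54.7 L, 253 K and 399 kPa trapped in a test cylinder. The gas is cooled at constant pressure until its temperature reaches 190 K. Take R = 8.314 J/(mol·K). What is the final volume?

41.1 L

Isobaric: P stays 399 kPa; V/T = const ⇒ T₂ = 190 K, V₂ = 41.1 L.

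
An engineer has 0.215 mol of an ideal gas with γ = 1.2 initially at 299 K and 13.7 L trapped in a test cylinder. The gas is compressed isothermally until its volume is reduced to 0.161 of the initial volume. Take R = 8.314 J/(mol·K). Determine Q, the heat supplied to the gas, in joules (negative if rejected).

P₁ = nRT₁/V₁ = 0.215×8.314×299/13.7 = 39.0 kPa.
Isothermal: T stays 299 K; PV = const ⇒ V₂ = 2.21 L, P₂ = 242 kPa.
ΔU = 0 (ideal gas, T constant).
W = nRT ln(V₂/V₁) = 0.215×8.314×299×ln(0.161) = -976 J.
Q = ΔU + W = -976 J.

-976 J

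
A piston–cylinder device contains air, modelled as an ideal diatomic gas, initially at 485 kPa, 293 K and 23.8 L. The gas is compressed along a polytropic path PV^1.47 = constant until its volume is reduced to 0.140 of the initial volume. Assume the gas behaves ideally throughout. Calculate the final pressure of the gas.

Polytropic n=1.47: T₂ = T₁(V₁/V₂)^(n−1) = 293×(7.14)^0.47 = 738 K; P₂ = P₁(V₁/V₂)^n = 8730 kPa.

8730 kPa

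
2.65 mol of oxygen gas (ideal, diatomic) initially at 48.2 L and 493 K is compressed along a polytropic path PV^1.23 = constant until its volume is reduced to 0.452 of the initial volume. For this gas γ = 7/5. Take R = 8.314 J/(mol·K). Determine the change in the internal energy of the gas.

5440 J

P₁ = nRT₁/V₁ = 2.65×8.314×493/48.2 = 225 kPa.
Polytropic n=1.23: T₂ = T₁(V₁/V₂)^(n−1) = 493×(2.21)^0.23 = 592 K; P₂ = P₁(V₁/V₂)^n = 598 kPa.
For an ideal gas ΔU = nCvΔT with Cv = (5/2)R = 20.8 J/(mol·K).
ΔU = 2.65×20.8×(592−493) = 5440 J.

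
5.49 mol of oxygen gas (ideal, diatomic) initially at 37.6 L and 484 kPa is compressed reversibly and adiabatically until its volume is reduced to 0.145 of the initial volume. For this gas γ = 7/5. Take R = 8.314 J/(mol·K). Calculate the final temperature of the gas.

863 K

T₁ = P₁V₁/(nR) = 484×37.6/(5.49×8.314) = 399 K.
Adiabatic: TV^(γ−1) = const ⇒ T₂ = 399×(6.90)^0.400 = 863 K; PV^γ = const ⇒ P₂ = 7230 kPa.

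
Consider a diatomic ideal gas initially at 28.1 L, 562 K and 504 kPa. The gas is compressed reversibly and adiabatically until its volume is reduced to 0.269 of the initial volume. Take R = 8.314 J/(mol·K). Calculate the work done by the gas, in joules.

-24500 J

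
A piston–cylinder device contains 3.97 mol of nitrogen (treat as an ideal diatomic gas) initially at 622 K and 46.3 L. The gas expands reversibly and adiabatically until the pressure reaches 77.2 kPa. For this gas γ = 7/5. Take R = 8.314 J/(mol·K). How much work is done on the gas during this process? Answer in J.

-20200 J

P₁ = nRT₁/V₁ = 3.97×8.314×622/46.3 = 443 kPa.
Adiabatic: T₂/T₁ = (P₂/P₁)^((γ−1)/γ) ⇒ T₂ = 622×(0.174)^0.286 = 377 K; V₂ = 161 L.
ΔU = nCvΔT = 3.97×20.8×(377−622) = -20200 J.
Q = 0 for an adiabatic process, so W = −ΔU = 20200 J.
Work done on the gas = −W_by = -20200 J.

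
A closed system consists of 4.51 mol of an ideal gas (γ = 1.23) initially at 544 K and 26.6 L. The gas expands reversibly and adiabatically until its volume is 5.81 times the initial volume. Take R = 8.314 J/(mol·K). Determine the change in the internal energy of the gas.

-29500 J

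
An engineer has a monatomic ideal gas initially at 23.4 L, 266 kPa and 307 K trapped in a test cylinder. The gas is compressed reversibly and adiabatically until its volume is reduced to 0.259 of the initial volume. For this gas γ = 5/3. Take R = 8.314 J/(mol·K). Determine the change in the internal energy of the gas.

13600 J

n = P₁V₁/(RT₁) = 266×23.4/(8.314×307) = 2.44 mol.
Adiabatic: TV^(γ−1) = const ⇒ T₂ = 307×(3.86)^0.667 = 756 K; PV^γ = const ⇒ P₂ = 2530 kPa.
For an ideal gas ΔU = nCvΔT with Cv = (3/2)R = 12.5 J/(mol·K).
ΔU = 2.44×12.5×(756−307) = 13600 J.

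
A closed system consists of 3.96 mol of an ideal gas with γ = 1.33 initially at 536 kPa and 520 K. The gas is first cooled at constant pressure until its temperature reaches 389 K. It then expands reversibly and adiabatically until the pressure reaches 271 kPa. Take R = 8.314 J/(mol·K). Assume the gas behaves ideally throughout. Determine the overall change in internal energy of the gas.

V₁ = nRT₁/P₁ = 3.96×8.314×520/536 = 31.9 L.
Step 1 — Isobaric: P stays 536 kPa; V/T = const ⇒ T₂ = 389 K, V₂ = 23.9 L.
W = PΔV = 536×(23.9−31.9) kPa·L = -4310 J.
ΔU = nCvΔT = 3.96×25.2×(389−520) = -13100 J.
Q = ΔU + W = nCpΔT = -17400 J.
State after step 1: P = 536 kPa, V = 23.9 L, T = 389 K.
Step 2 — Adiabatic: T₂/T₁ = (P₂/P₁)^((γ−1)/γ) ⇒ T₂ = 389×(0.506)^0.248 = 328 K; V₂ = 39.9 L.
ΔU = nCvΔT = 3.96×25.2×(328−389) = -6040 J.
Q = 0 for an adiabatic process, so W = −ΔU = 6040 J.
Net over both steps: W = 1730 J, Q = -17400 J, ΔU = -19100 J.

-19100 J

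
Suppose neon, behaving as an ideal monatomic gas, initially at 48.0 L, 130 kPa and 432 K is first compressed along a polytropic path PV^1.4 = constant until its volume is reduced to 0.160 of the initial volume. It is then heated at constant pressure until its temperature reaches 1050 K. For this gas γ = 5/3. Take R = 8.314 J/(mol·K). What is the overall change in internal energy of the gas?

n = P₁V₁/(RT₁) = 130×48.0/(8.314×432) = 1.74 mol.
Step 1 — Polytropic n=1.4: T₂ = T₁(V₁/V₂)^(n−1) = 432×(6.25)^0.40 = 899 K; P₂ = P₁(V₁/V₂)^n = 1690 kPa.
W = (P₁V₁−P₂V₂)/(n−1) = (130×48.0−1690×7.68)/0.40 = -16900 J.
ΔU = nCvΔT = 1.74×12.5×(899−432) = 10100 J.
Q = ΔU + W = -6750 J.
State after step 1: P = 1690 kPa, V = 7.68 L, T = 899 K.
Step 2 — Isobaric: P stays 1690 kPa; V/T = const ⇒ T₂ = 1050 K, V₂ = 8.97 L.
W = PΔV = 1690×(8.97−7.68) kPa·L = 2180 J.
ΔU = nCvΔT = 1.74×12.5×(1050−899) = 3270 J.
Q = ΔU + W = nCpΔT = 5450 J.
Net over both steps: W = -14700 J, Q = -1300 J, ΔU = 13400 J.

13400 J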